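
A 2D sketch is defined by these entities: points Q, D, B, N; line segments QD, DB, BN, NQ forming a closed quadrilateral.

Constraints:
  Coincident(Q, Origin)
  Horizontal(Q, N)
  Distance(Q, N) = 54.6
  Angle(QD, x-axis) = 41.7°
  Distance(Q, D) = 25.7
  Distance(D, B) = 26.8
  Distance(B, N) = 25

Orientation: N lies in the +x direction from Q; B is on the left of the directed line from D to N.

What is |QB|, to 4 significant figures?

50.88

Q is at the origin; QN is horizontal with |QN| = 54.6 and N in +x, so N = (54.6, 0). QD runs at 41.7° with |QD| = 25.7, so D = (19.19, 17.10). B is determined by |DB| = 26.8 and |BN| = 25.0 together: it lies at the intersection of circle(D, 26.8) and circle(N, 25.0). With |DN| = 39.32, the foot of the radical line on DN is 20.85 from D and the perpendicular offset is √(26.8² − 20.85²) = 16.84. Taking the left-of-DN solution: B = (45.28, 23.20).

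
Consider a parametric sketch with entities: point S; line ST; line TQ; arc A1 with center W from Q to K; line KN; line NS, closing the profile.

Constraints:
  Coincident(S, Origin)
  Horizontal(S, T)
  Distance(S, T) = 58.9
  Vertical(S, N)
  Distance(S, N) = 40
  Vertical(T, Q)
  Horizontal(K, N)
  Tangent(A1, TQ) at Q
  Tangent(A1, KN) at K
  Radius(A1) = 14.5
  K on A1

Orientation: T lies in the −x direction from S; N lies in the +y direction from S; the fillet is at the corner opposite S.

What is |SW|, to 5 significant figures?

51.202

S is at the origin; S and T share the same y with |ST| = 58.9 and T on the −x side, so T = (-58.900, 0.0000). S and N share the same x with |SN| = 40.0 and N on the +y side, so N = (0.0000, 40.000). The virtual corner opposite S is at (-58.900, 40.000). A1 meets TQ tangentially, so WQ is at right angles to TQ and the tangent condition forces WK to be normal to KN, with radius 14.5, so the center W sits 14.5 in from both sides at W = (-44.400, 25.500). Then |SW| = |W − S| = 51.202.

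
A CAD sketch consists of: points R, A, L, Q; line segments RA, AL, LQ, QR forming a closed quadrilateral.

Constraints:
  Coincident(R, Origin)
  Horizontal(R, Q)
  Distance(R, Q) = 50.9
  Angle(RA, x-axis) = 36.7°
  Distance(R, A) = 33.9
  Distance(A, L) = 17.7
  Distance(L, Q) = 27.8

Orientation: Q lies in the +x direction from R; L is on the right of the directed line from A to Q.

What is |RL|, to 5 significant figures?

23.455

Checks: |AL| = 17.70 ✓; |LQ| = 27.80 ✓.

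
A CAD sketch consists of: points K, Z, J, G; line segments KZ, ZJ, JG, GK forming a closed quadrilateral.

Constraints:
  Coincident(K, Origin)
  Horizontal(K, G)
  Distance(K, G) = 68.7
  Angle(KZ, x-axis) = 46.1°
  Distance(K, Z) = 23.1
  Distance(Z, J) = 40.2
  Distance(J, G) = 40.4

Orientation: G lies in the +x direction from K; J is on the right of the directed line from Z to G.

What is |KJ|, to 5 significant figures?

38.715

Checks: |ZJ| = 40.20 ✓; |JG| = 40.40 ✓.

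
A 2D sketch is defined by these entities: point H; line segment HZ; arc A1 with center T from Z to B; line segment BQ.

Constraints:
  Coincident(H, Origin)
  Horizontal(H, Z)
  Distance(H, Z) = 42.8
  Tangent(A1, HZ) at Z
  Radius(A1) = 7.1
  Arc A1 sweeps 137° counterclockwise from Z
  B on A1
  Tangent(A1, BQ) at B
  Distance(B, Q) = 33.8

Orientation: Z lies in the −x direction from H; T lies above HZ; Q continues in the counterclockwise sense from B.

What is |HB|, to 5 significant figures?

39.899

H is at the origin; H and Z share the same y with |HZ| = 42.8 and Z on the −x side, so Z = (-42.800, 0.0000). The tangent condition forces TZ to be normal to HZ, so T = Z + (0, 7.1) = (-42.800, 7.1000). On A1, Z sits at bearing -90° from T; a 137° counterclockwise sweep puts B at bearing 47°, so B = T + 7.1·(cos 47°, sin 47°) = (-37.958, 12.293). Then |HB| = |B − H| = 39.899.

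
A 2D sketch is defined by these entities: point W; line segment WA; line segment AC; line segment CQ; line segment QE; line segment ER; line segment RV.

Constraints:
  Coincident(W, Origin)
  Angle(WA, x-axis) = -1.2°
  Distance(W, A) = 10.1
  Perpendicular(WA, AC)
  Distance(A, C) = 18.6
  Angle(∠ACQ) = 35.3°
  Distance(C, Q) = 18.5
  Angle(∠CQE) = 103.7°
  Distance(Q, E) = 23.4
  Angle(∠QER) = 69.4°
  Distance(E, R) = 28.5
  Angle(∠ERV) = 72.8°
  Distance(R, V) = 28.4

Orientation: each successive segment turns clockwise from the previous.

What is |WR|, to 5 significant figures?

30.346

W is at the origin; WA runs at -1.2° with length 10.1, so A = (10.098, -0.21152). WA is perpendicular to AC, so AC runs at -91.200°; with |AC| = 18.6, C = (9.7083, -18.807). ∠ACQ = 35.3° gives CQ at 124.10° from the x-axis; with |CQ| = 18.5, Q = (-0.66357, -3.4883). ∠CQE = 103.7° gives QE at 47.800° from the x-axis; with |QE| = 23.4, E = (15.055, 13.847). ∠QER = 69.4° gives ER at -62.800° from the x-axis; with |ER| = 28.5, R = (28.082, -11.502). Then |WR| = |R − W| = 30.346.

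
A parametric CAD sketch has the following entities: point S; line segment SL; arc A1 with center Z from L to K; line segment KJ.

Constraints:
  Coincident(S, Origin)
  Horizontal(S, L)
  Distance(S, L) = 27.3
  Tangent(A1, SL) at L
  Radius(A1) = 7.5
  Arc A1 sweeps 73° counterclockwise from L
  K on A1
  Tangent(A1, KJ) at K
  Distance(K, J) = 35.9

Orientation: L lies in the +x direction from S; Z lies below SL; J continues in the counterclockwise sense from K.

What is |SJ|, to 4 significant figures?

40.79

S is at the origin; S and L share the same y with |SL| = 27.3 and L on the +x side, so L = (27.30, 0.000). Tangency of A1 to SL means the radius ZL is perpendicular to SL, so Z = L + (0, -7.5) = (27.30, -7.500). On A1, L sits at bearing 90° from Z; a 73° counterclockwise sweep puts K at bearing 163°, so K = Z + 7.5·(cos 163°, sin 163°) = (20.13, -5.307). The tangent condition forces ZK to be normal to KJ, so KJ runs along (−sin 163°, cos 163°); with |KJ| = 35.9, J = (9.632, -39.64). Then |SJ| = |J − S| = 40.79.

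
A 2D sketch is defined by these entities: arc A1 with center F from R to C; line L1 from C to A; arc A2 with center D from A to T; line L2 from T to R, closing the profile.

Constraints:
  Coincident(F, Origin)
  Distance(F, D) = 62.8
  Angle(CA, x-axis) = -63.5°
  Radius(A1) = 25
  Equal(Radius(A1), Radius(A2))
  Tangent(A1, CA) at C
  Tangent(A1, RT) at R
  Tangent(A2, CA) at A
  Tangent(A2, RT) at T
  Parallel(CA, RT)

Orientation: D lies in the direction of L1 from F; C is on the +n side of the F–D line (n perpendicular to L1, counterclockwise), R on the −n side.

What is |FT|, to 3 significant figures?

67.6

The slot axis is L1's direction at -63.5°, so u = (cos -63.5°, sin -63.5°) = (0.446, -0.895) and n = (−sin -63.5°, cos -63.5°) = (0.895, 0.446). F is at the origin and D lies 62.8 along u from F, so D = 62.8·u = (28.0, -56.2). Tangency of A1 to both parallel lines with radius 25.0 puts C and R at F ± 25.0·n: C = (22.4, 11.2), R = (-22.4, -11.2). Equal radii place A and T the same way about D: A = D + 25.0·n = (50.4, -45.0), T = D − 25.0·n = (5.65, -67.4). Then |FT| = |T − F| = 67.6.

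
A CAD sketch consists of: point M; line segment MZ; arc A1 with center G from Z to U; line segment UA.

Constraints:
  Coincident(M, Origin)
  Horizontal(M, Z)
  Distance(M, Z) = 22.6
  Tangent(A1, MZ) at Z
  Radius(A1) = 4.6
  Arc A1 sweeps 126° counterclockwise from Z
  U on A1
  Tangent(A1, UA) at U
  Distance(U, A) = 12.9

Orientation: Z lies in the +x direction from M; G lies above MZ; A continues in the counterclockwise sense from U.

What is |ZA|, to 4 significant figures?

18.16

On A1, Z sits at bearing -90° from G; a 126° counterclockwise sweep puts U at bearing 36°, so U = G + 4.6·(cos 36°, sin 36°) = (26.32, 7.304). Since A1 is tangent to UA there, GU ⟂ UA, so UA runs along (−sin 36°, cos 36°); with |UA| = 12.9, A = (18.74, 17.74). Then |ZA| = |A − Z| = 18.16.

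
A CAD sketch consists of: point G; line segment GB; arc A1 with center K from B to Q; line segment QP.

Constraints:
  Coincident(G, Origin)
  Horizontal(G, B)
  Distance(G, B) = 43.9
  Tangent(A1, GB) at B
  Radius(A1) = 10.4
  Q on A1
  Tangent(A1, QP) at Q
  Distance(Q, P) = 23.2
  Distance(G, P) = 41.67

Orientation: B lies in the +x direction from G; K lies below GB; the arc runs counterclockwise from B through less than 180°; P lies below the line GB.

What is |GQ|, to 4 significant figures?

34.72

G is at the origin; GB is horizontal with |GB| = 43.9 and B on the +x side, so B = (43.90, 0.000). Tangency of A1 to GB means the radius KB is perpendicular to GB, so K = B + (0, -10.4) = (43.90, -10.40). Since KQ ⟂ QP (tangency), |KP| = √(10.4² + 23.2²) = 25.42 regardless of where Q sits on A1. So P lies on both circle(G, 41.67) and circle(K, 25.42); the below-GB intersection is P = (28.36, -30.53). Q is the foot of the tangent from P: Q = (33.79, -7.969).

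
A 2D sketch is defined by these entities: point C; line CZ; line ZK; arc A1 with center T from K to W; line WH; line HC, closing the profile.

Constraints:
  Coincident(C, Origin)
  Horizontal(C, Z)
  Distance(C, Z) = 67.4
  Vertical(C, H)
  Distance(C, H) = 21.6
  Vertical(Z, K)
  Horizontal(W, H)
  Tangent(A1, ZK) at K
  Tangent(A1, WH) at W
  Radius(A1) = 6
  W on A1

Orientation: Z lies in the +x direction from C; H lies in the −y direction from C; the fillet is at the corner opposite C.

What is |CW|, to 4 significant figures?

65.09

The virtual corner opposite C is at (67.40, -21.60). Tangency of A1 to ZK means the radius TK is perpendicular to ZK and A1 meets WH tangentially, so TW is at right angles to WH, with radius 6.0, so the center T sits 6.0 in from both sides at T = (61.40, -15.60). That places the tangent points at K = (67.40, -15.60) on ZK and W = (61.40, -21.60) on WH. Then |CW| = |W − C| = 65.09.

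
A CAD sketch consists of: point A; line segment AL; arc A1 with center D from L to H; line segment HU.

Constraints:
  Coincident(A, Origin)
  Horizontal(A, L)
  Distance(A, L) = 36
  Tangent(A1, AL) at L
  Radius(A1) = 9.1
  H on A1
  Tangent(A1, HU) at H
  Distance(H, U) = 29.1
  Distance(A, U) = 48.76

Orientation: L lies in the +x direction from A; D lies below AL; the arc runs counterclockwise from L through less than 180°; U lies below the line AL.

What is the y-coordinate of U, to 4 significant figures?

-38.87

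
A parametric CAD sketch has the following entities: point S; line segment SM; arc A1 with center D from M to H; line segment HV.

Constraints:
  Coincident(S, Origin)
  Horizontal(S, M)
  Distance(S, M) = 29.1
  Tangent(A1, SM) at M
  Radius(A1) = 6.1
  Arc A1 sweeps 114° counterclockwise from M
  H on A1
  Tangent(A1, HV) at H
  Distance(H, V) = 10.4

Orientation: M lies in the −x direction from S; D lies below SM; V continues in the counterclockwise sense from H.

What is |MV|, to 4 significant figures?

18.13

S is at the origin; SM is horizontal with |SM| = 29.1 and M on the −x side, so M = (-29.10, 0.000). A1 meets SM tangentially, so DM is at right angles to SM, so D = M + (0, -6.1) = (-29.10, -6.100). On A1, M sits at bearing 90° from D; a 114° counterclockwise sweep puts H at bearing 204°, so H = D + 6.1·(cos 204°, sin 204°) = (-34.67, -8.581). A1 meets HV tangentially, so DH is at right angles to HV, so HV runs along (−sin 204°, cos 204°); with |HV| = 10.4, V = (-30.44, -18.08). Then |MV| = |V − M| = 18.13.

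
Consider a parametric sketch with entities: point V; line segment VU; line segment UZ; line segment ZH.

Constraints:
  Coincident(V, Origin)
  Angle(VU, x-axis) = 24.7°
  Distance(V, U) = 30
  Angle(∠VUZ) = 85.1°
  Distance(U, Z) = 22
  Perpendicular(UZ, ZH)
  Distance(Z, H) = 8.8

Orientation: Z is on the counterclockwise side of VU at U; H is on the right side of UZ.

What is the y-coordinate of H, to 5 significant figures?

36.012

V is at the origin; VU runs at 24.7° with length 30.0, so U = 30.0·(cos 24.7°, sin 24.7°) = (27.255, 12.536). ∠VUZ = 85.1°, so UZ runs at 24.7° + (180° − 85.1°) = 119.60° from the x-axis; with |UZ| = 22.0, Z = U + 22.0·(cos 119.60°, sin 119.60°) = (16.389, 31.665). The perpendicularity gives ZH at right angles to UZ; with |ZH| = 8.8 on the right of UZ, H = Z + 8.8·(0.86949, 0.49394) = (24.040, 36.012). So H.y = 36.012.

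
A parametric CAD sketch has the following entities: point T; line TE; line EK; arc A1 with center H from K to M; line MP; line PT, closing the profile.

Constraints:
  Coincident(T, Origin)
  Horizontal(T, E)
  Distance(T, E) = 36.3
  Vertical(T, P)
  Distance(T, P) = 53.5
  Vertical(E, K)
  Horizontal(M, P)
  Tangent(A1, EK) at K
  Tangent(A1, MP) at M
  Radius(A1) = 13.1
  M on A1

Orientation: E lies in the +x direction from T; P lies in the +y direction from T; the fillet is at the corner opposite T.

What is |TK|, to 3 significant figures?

54.3

T is at the origin; TE is horizontal with |TE| = 36.3 and E on the +x side, so E = (36.3, 0.00). T and P share the same x with |TP| = 53.5 and P on the +y side, so P = (0.00, 53.5). The virtual corner opposite T is at (36.3, 53.5). Since A1 is tangent to EK there, HK ⟂ EK and A1 meets MP tangentially, so HM is at right angles to MP, with radius 13.1, so the center H sits 13.1 in from both sides at H = (23.2, 40.4). That places the tangent points at K = (36.3, 40.4) on EK and M = (23.2, 53.5) on MP. Then |TK| = |K − T| = 54.3.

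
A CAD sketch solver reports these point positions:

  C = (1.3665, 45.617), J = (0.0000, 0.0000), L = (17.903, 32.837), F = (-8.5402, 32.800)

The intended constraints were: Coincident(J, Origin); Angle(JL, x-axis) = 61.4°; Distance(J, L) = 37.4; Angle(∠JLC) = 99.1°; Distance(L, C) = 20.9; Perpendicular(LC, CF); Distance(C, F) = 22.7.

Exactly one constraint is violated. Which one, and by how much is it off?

Distance(C, F) = 22.7 — off by 6.50.

J = (0.00, 0.00) ✓; JL at 61.40° ✓; |JL| = 37.40 ✓; ∠JLC = 99.10° ✓; |LC| = 20.90 ✓; ∠(LC, CF) = 90.00° ✓; |CF| = 16.20 ✗.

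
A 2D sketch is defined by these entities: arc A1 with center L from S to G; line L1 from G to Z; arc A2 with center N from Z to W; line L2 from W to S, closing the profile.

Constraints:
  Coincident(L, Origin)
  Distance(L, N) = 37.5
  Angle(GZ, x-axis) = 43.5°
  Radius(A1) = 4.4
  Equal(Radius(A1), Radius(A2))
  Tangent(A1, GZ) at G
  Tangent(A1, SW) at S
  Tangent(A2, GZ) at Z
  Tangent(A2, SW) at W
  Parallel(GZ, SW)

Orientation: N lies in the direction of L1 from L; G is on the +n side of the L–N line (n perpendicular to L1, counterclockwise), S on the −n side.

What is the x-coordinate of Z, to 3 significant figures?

24.2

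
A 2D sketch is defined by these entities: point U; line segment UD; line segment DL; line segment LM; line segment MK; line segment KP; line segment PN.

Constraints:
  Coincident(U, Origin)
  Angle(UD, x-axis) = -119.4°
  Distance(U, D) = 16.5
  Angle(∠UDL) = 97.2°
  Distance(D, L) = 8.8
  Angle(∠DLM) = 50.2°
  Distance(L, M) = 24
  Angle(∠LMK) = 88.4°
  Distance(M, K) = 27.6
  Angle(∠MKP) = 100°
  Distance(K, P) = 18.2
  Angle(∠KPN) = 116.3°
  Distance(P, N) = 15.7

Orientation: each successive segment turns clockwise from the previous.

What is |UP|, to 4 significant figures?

35.40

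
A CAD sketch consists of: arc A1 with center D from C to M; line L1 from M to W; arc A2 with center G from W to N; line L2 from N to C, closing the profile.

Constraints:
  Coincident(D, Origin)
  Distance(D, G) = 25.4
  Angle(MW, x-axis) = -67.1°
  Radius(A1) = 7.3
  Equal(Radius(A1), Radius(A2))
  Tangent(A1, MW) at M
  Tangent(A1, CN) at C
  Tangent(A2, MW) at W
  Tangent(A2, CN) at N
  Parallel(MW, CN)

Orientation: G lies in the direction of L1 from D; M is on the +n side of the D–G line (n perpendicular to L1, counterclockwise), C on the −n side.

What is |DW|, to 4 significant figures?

26.43

Tangency of A1 to both parallel lines with radius 7.3 puts M and C at D ± 7.3·n: M = (6.725, 2.841), C = (-6.725, -2.841). Equal radii place W and N the same way about G: W = G + 7.3·n = (16.61, -20.56), N = G − 7.3·n = (3.159, -26.24). Then |DW| = |W − D| = 26.43.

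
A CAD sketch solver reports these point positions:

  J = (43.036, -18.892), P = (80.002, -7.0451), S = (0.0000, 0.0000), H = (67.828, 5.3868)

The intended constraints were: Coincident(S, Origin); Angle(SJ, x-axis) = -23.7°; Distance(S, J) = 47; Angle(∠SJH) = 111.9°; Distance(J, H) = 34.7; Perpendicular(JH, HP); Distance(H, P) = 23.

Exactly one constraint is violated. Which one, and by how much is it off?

Distance(H, P) = 23 — off by 5.60.

S = (0.00, 0.00) ✓; SJ at -23.70° ✓; |SJ| = 47.00 ✓; ∠SJH = 111.9° ✓; |JH| = 34.70 ✓; ∠(JH, HP) = 90.00° ✓; |HP| = 17.40 ✗.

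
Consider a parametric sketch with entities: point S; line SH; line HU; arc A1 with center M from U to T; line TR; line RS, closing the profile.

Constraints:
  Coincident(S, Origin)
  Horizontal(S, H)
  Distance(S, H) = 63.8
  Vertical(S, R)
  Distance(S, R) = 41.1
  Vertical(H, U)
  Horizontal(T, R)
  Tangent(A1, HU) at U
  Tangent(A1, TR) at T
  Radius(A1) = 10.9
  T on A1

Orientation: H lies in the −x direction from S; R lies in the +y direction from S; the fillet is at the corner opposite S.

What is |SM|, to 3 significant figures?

60.9

S is at the origin; S and H share the same y with |SH| = 63.8 and H on the −x side, so H = (-63.8, 0.00). SR is vertical with |SR| = 41.1 and R on the +y side, so R = (0.00, 41.1). The virtual corner opposite S is at (-63.8, 41.1). Tangency of A1 to HU means the radius MU is perpendicular to HU and the tangent condition forces MT to be normal to TR, with radius 10.9, so the center M sits 10.9 in from both sides at M = (-52.9, 30.2). Then |SM| = |M − S| = 60.9.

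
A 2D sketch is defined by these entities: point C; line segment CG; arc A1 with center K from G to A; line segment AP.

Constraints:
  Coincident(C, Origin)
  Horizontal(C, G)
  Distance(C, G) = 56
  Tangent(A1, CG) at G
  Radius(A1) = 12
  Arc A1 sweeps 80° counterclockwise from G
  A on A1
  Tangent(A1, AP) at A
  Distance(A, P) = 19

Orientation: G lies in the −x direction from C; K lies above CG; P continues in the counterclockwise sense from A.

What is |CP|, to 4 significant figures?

49.91

C is at the origin; C and G share the same y with |CG| = 56.0 and G on the −x side, so G = (-56.00, 0.000). The tangent condition forces KG to be normal to CG, so K = G + (0, 12) = (-56.00, 12.00). On A1, G sits at bearing -90° from K; an 80° counterclockwise sweep puts A at bearing -10°, so A = K + 12.0·(cos -10°, sin -10°) = (-44.18, 9.916). The tangent condition forces KA to be normal to AP, so AP runs along (−sin -10°, cos -10°); with |AP| = 19.0, P = (-40.88, 28.63). Then |CP| = |P − C| = 49.91.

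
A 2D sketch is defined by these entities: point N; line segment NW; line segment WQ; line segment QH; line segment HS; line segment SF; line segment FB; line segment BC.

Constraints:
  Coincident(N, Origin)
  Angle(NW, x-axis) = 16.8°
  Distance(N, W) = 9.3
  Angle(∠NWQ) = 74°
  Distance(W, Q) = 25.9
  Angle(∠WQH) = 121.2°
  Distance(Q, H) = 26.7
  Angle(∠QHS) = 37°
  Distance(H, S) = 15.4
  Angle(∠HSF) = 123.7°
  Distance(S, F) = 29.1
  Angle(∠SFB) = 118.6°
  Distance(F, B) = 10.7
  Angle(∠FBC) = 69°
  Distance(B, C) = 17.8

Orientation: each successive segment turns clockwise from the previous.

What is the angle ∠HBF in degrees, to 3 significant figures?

66.0°

N is at the origin; NW runs at 16.8° with length 9.3, so W = (8.90, 2.69). ∠NWQ = 74.0° gives WQ at -89.2° from the x-axis; with |WQ| = 25.9, Q = (9.26, -23.2). ∠WQH = 121.2° gives QH at -148° from the x-axis; with |QH| = 26.7, H = (-13.4, -37.4). ∠QHS = 37.0° gives HS at 69.0° from the x-axis; with |HS| = 15.4, S = (-7.86, -23.0). ∠HSF = 123.7° gives SF at 12.7° from the x-axis; with |SF| = 29.1, F = (20.5, -16.6). ∠SFB = 118.6° gives FB at -48.7° from the x-axis; with |FB| = 10.7, B = (27.6, -24.6). Then cos ∠HBF = BH·BF / (|BH||BF|), giving 66.0°.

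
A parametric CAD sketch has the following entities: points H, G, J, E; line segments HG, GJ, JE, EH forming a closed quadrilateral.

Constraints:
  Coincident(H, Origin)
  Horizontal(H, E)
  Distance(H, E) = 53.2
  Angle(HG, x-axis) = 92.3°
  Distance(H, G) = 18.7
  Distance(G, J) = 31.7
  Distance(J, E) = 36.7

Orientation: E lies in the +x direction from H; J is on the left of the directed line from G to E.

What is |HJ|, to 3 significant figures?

40.7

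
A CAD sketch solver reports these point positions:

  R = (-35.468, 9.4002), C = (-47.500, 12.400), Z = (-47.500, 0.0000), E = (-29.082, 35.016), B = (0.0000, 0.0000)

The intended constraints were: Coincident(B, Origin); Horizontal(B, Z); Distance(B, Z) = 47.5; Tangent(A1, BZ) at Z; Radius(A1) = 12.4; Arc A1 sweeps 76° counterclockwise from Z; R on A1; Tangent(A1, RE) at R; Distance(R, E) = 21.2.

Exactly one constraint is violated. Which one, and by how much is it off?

Distance(R, E) = 21.2 — off by 5.20.

B = (0.00, 0.00) ✓; B.y = 0.00, Z.y = 0.00 ✓; |BZ| = 47.50 ✓; ∠(CZ, ZB) = 90.00° ✓; |CZ| = 12.40 ✓; bearing(C→R) − bearing(C→Z) = 76.00° ✓; |CR| = 12.40 ✓; ∠(CR, RE) = 90.00° ✓; |RE| = 26.40 ✗.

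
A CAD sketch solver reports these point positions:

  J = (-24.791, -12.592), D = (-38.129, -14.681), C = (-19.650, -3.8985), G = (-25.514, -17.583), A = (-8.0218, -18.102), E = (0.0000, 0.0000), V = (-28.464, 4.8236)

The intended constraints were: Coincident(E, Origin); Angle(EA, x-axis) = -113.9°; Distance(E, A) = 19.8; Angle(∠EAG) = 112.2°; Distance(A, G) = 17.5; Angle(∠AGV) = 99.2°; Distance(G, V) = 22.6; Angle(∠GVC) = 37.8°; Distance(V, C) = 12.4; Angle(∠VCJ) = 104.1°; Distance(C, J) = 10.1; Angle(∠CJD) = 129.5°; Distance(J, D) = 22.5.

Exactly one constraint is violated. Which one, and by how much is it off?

Distance(J, D) = 22.5 — off by 9.00.

E = (0.00, 0.00) ✓; EA at -113.9° ✓; |EA| = 19.80 ✓; ∠EAG = 112.2° ✓; |AG| = 17.50 ✓; ∠AGV = 99.20° ✓; |GV| = 22.60 ✓; ∠GVC = 37.80° ✓; |VC| = 12.40 ✓; ∠VCJ = 104.1° ✓; |CJ| = 10.10 ✓; ∠CJD = 129.5° ✓; |JD| = 13.50 ✗.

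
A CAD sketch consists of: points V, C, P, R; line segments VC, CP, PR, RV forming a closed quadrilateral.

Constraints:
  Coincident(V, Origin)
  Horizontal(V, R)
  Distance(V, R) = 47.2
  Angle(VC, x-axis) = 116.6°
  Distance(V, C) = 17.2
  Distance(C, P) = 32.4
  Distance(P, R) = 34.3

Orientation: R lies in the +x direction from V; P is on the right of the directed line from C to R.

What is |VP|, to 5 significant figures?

16.477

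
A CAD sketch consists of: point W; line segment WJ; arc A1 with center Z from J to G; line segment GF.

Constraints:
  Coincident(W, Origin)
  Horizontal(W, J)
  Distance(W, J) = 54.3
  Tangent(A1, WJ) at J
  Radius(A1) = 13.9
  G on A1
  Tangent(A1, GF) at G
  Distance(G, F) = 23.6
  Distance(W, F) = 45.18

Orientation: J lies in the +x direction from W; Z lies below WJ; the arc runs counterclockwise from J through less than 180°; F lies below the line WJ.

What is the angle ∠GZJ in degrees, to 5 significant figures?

69.073°

Checks: |ZG| = 13.90 ✓; ∠(ZG, GF) = 90.00° ✓; |GF| = 23.60 ✓; |WF| = 45.18 ✓.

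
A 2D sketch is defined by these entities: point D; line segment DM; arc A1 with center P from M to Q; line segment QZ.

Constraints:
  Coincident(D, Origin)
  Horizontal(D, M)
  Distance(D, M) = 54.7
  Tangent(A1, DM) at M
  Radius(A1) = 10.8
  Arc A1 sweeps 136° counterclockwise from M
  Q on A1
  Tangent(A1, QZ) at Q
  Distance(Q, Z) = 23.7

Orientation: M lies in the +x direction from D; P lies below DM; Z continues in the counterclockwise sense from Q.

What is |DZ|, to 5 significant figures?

73.177

D is at the origin; DM is horizontal with |DM| = 54.7 and M on the +x side, so M = (54.700, 0.0000). A1 meets DM tangentially, so PM is at right angles to DM, so P = M + (0, -10.8) = (54.700, -10.800). On A1, M sits at bearing 90° from P; a 136° counterclockwise sweep puts Q at bearing 226°, so Q = P + 10.8·(cos 226°, sin 226°) = (47.198, -18.569). A1 meets QZ tangentially, so PQ is at right angles to QZ, so QZ runs along (−sin 226°, cos 226°); with |QZ| = 23.7, Z = (64.246, -35.032). Then |DZ| = |Z − D| = 73.177.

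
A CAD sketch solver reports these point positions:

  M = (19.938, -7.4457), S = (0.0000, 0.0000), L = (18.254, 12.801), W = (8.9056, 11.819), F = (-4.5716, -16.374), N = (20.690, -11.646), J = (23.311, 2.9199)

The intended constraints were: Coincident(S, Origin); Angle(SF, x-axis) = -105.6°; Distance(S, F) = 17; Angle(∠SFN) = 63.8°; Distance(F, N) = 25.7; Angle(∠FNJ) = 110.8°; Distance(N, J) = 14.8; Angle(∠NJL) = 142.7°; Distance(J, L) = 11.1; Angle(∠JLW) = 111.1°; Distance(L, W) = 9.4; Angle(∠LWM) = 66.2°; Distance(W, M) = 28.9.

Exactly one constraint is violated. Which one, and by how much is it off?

Distance(W, M) = 28.9 — off by 6.70.

S = (0.00, 0.00) ✓; SF at -105.6° ✓; |SF| = 17.00 ✓; ∠SFN = 63.80° ✓; |FN| = 25.70 ✓; ∠FNJ = 110.8° ✓; |NJ| = 14.80 ✓; ∠NJL = 142.7° ✓; |JL| = 11.10 ✓; ∠JLW = 111.1° ✓; |LW| = 9.400 ✓; ∠LWM = 66.20° ✓; |WM| = 22.20 ✗.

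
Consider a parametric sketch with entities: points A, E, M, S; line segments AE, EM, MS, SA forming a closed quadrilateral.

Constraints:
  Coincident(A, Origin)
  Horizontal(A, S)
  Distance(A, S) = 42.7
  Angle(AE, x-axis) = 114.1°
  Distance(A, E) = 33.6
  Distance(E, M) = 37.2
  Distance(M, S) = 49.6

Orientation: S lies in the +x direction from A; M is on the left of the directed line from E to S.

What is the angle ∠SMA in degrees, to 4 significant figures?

51.25°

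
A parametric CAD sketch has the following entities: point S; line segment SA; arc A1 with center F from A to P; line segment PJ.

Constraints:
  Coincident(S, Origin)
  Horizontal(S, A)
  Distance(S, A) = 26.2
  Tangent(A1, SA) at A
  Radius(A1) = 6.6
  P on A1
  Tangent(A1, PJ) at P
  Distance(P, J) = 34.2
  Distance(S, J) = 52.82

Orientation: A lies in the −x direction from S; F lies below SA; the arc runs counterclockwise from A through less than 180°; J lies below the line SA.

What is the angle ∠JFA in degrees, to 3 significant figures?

167°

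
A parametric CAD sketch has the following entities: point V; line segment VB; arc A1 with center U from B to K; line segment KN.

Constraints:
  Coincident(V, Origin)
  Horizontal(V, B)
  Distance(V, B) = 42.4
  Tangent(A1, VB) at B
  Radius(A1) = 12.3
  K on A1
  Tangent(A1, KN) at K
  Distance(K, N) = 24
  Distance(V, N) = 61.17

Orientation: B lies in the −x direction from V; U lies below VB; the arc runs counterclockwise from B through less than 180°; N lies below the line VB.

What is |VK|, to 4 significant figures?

56.45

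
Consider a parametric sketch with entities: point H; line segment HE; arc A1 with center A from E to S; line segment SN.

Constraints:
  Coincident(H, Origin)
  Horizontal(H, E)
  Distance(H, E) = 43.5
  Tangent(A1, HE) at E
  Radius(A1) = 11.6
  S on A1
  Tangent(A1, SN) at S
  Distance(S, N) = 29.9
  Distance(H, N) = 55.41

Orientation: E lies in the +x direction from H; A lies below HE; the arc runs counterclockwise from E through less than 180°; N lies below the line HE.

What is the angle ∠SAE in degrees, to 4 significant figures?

96.57°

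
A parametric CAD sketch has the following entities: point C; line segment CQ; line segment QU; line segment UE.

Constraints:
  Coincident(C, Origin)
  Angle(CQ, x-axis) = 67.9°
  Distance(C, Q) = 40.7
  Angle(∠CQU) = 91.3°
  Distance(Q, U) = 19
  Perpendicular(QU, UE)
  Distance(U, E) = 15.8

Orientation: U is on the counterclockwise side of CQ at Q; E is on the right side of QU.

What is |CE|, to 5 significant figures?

59.900

C is at the origin; CQ runs at 67.9° with length 40.7, so Q = 40.7·(cos 67.9°, sin 67.9°) = (15.312, 37.710). ∠CQU = 91.3°, so QU runs at 67.9° + (180° − 91.3°) = 156.60° from the x-axis; with |QU| = 19.0, U = Q + 19.0·(cos 156.60°, sin 156.60°) = (-2.1250, 45.256). The perpendicularity gives UE at right angles to QU; with |UE| = 15.8 on the right of QU, E = U + 15.8·(0.39715, 0.91775) = (4.1499, 59.756). Then |CE| = |E − C| = 59.900.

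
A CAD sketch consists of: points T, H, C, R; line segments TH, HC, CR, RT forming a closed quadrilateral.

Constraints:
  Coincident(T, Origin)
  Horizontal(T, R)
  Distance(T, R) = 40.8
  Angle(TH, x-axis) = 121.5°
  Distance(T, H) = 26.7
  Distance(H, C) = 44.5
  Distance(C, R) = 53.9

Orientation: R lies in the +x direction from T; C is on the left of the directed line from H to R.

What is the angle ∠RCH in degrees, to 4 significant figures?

73.41°

T is at the origin; TR is horizontal with |TR| = 40.8 and R in +x, so R = (40.8, 0). TH runs at 121.5° with |TH| = 26.7, so H = (-13.95, 22.77). C is determined by |HC| = 44.5 and |CR| = 53.9 together: it lies at the intersection of circle(H, 44.5) and circle(R, 53.9). With |HR| = 59.30, the foot of the radical line on HR is 21.85 from H and the perpendicular offset is √(44.5² − 21.85²) = 38.77. Taking the left-of-HR solution: C = (21.11, 50.17).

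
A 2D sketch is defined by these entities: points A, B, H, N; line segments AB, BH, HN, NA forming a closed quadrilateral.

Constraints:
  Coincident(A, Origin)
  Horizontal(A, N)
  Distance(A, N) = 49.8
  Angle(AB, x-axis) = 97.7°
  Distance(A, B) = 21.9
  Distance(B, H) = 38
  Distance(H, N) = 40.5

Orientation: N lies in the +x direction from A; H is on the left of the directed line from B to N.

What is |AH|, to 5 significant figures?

48.550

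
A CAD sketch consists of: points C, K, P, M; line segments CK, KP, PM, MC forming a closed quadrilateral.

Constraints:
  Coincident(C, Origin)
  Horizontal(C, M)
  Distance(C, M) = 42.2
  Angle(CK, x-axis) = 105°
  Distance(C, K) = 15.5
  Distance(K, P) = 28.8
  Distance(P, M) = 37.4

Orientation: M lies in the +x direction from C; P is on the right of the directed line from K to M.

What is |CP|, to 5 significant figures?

13.536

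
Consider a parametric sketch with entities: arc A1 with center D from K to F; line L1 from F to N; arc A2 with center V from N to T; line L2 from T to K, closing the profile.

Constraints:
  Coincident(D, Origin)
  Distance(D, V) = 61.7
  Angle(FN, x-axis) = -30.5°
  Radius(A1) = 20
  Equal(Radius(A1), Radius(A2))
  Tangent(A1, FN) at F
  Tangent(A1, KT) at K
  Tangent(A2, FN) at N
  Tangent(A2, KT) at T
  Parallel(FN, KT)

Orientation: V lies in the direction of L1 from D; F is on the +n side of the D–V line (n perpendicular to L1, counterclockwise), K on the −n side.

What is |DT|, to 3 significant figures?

64.9

The slot axis is L1's direction at -30.5°, so u = (cos -30.5°, sin -30.5°) = (0.862, -0.508) and n = (−sin -30.5°, cos -30.5°) = (0.508, 0.862). D is at the origin and V lies 61.7 along u from D, so V = 61.7·u = (53.2, -31.3). Tangency of A1 to both parallel lines with radius 20.0 puts F and K at D ± 20.0·n: F = (10.2, 17.2), K = (-10.2, -17.2). Equal radii place N and T the same way about V: N = V + 20.0·n = (63.3, -14.1), T = V − 20.0·n = (43.0, -48.5). Then |DT| = |T − D| = 64.9.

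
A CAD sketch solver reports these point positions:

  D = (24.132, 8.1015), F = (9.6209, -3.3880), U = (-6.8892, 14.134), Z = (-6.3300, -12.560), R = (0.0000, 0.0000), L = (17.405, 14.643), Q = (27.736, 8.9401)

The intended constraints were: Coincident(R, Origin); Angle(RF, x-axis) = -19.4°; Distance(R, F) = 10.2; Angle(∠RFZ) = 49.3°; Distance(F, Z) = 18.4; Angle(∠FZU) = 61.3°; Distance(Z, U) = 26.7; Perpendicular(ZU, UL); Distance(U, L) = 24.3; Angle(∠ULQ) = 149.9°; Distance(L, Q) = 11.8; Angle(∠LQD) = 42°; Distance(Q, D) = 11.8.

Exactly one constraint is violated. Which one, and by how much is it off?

Distance(Q, D) = 11.8 — off by 8.10.

R = (0.00, 0.00) ✓; RF at -19.40° ✓; |RF| = 10.20 ✓; ∠RFZ = 49.30° ✓; |FZ| = 18.40 ✓; ∠FZU = 61.30° ✓; |ZU| = 26.70 ✓; ∠(ZU, UL) = 90.00° ✓; |UL| = 24.30 ✓; ∠ULQ = 149.9° ✓; |LQ| = 11.80 ✓; ∠LQD = 42.00° ✓; |QD| = 3.700 ✗.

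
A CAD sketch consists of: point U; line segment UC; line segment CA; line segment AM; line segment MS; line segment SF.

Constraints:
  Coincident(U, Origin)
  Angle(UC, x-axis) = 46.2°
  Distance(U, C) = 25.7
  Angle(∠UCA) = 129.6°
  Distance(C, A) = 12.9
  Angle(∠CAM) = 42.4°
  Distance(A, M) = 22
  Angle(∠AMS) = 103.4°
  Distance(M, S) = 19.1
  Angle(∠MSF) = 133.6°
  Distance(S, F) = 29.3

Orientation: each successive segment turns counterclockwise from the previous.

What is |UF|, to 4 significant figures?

45.24

U is at the origin; UC runs at 46.2° with length 25.7, so C = (17.79, 18.55). ∠UCA = 129.6° gives CA at 96.60° from the x-axis; with |CA| = 12.9, A = (16.31, 31.36). ∠CAM = 42.4° gives AM at -125.8° from the x-axis; with |AM| = 22.0, M = (3.436, 13.52). ∠AMS = 103.4° gives MS at -49.20° from the x-axis; with |MS| = 19.1, S = (15.92, -0.9383). ∠MSF = 133.6° gives SF at -2.800° from the x-axis; with |SF| = 29.3, F = (45.18, -2.370). Then |UF| = |F − U| = 45.24.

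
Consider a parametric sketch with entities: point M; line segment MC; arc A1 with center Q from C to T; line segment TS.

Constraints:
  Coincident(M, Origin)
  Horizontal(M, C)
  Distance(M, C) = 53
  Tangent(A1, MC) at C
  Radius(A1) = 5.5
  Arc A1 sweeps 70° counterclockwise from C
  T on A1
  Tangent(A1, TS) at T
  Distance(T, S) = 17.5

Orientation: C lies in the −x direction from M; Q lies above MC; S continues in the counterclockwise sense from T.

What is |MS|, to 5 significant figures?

46.408

M is at the origin; MC is horizontal with |MC| = 53.0 and C on the −x side, so C = (-53.000, 0.0000). The tangent condition forces QC to be normal to MC, so Q = C + (0, 5.5) = (-53.000, 5.5000). On A1, C sits at bearing -90° from Q; a 70° counterclockwise sweep puts T at bearing -20°, so T = Q + 5.5·(cos -20°, sin -20°) = (-47.832, 3.6189). Since A1 is tangent to TS there, QT ⟂ TS, so TS runs along (−sin -20°, cos -20°); with |TS| = 17.5, S = (-41.846, 20.064). Then |MS| = |S − M| = 46.408.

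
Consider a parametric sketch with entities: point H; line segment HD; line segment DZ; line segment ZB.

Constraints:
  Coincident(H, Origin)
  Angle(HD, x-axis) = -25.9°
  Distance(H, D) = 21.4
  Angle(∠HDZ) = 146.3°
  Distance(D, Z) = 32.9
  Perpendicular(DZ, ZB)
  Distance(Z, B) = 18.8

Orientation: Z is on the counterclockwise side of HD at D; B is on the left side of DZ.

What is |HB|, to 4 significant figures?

51.17

H is at the origin; HD runs at -25.9° with length 21.4, so D = 21.4·(cos -25.9°, sin -25.9°) = (19.25, -9.348). ∠HDZ = 146.3°, so DZ runs at -25.9° + (180° − 146.3°) = 7.800° from the x-axis; with |DZ| = 32.9, Z = D + 32.9·(cos 7.800°, sin 7.800°) = (51.85, -4.883). DZ ⟂ ZB; with |ZB| = 18.8 on the left of DZ, B = Z + 18.8·(-0.1357, 0.9907) = (49.29, 13.74). Then |HB| = |B − H| = 51.17.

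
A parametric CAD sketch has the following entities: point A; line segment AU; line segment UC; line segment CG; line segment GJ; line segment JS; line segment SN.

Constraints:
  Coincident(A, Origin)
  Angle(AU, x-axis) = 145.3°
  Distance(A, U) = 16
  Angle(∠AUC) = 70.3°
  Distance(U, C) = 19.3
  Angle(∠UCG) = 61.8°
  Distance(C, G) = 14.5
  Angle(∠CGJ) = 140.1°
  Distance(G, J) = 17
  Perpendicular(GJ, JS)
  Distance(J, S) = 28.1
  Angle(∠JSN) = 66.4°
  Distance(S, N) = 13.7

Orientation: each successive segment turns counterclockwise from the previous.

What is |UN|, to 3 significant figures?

6.55

A is at the origin; AU runs at 145.3° with length 16.0, so U = (-13.2, 9.11). ∠AUC = 70.3° gives UC at -105° from the x-axis; with |UC| = 19.3, C = (-18.1, -9.53). ∠UCG = 61.8° gives CG at 13.2° from the x-axis; with |CG| = 14.5, G = (-4.03, -6.22). ∠CGJ = 140.1° gives GJ at 53.1° from the x-axis; with |GJ| = 17.0, J = (6.17, 7.37). The perpendicularity gives JS at right angles to GJ, so JS runs at 143°; with |JS| = 28.1, S = (-16.3, 24.2). ∠JSN = 66.4° gives SN at -103° from the x-axis; with |SN| = 13.7, N = (-19.4, 10.9). Then |UN| = |N − U| = 6.55.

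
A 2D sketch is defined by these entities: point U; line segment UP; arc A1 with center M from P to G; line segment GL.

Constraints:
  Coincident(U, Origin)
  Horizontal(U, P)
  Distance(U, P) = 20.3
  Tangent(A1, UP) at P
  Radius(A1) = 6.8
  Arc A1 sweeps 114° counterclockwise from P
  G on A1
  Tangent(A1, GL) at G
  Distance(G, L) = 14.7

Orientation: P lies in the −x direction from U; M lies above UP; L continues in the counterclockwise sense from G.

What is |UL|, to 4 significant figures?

30.52

U is at the origin; UP is horizontal with |UP| = 20.3 and P on the −x side, so P = (-20.30, 0.000). Since A1 is tangent to UP there, MP ⟂ UP, so M = P + (0, 6.8) = (-20.30, 6.800). On A1, P sits at bearing -90° from M; a 114° counterclockwise sweep puts G at bearing 24°, so G = M + 6.8·(cos 24°, sin 24°) = (-14.09, 9.566). Since A1 is tangent to GL there, MG ⟂ GL, so GL runs along (−sin 24°, cos 24°); with |GL| = 14.7, L = (-20.07, 22.99). Then |UL| = |L − U| = 30.52.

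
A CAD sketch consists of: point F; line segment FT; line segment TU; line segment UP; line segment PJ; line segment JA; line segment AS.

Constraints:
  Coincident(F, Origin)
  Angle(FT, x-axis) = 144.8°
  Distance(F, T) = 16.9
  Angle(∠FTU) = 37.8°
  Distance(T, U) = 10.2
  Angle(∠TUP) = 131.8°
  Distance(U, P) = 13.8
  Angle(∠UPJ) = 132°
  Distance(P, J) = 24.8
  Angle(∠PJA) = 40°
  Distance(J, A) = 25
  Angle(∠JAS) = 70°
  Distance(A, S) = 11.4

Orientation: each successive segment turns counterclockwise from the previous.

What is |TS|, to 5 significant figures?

17.995

∠PJA = 40.0° gives JA at 163.20° from the x-axis; with |JA| = 25.0, A = (0.56134, 11.195). ∠JAS = 70.0° gives AS at -86.800° from the x-axis; with |AS| = 11.4, S = (1.1977, -0.18771). Then |TS| = |S − T| = 17.995.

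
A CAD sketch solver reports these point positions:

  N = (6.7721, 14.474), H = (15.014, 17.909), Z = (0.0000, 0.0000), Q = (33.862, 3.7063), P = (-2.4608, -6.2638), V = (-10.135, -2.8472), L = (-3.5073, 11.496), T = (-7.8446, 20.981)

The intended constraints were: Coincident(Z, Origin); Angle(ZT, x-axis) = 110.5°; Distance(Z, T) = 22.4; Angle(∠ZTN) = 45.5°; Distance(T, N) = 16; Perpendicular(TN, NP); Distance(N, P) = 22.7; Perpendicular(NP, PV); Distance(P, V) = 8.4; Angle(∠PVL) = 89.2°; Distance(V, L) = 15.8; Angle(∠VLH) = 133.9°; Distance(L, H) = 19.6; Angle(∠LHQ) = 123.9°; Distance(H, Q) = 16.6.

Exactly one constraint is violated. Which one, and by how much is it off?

Distance(H, Q) = 16.6 — off by 7.00.

Z = (0.00, 0.00) ✓; ZT at 110.5° ✓; |ZT| = 22.40 ✓; ∠ZTN = 45.50° ✓; |TN| = 16.00 ✓; ∠(TN, NP) = 90.00° ✓; |NP| = 22.70 ✓; ∠(NP, PV) = 90.00° ✓; |PV| = 8.400 ✓; ∠PVL = 89.20° ✓; |VL| = 15.80 ✓; ∠VLH = 133.9° ✓; |LH| = 19.60 ✓; ∠LHQ = 123.9° ✓; |HQ| = 23.60 ✗.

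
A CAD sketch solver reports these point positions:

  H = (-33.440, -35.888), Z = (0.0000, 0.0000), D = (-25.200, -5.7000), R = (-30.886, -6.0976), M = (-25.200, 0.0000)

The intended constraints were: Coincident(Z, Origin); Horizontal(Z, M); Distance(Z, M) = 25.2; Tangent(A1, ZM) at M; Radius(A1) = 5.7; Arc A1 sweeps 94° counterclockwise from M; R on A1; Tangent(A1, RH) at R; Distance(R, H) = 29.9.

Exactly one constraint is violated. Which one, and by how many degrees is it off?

Tangent(A1, RH) at R — off by 8.90°.

Z = (0.00, 0.00) ✓; Z.y = 0.00, M.y = 0.00 ✓; |ZM| = 25.20 ✓; ∠(DM, MZ) = 90.00° ✓; |DM| = 5.700 ✓; bearing(D→R) − bearing(D→M) = 94.00° ✓; |DR| = 5.700 ✓; ∠(DR, RH) = 98.90° ✗; |RH| = 29.90 ✓.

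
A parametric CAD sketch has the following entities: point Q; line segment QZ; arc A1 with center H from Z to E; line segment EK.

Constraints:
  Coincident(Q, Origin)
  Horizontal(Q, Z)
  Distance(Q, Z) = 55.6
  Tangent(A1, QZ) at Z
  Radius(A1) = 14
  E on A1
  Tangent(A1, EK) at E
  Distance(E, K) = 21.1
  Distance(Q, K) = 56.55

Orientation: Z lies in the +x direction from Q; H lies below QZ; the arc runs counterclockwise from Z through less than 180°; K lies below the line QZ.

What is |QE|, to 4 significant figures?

44.33

Checks: |HE| = 14.00 ✓; ∠(HE, EK) = 90.00° ✓; |EK| = 21.10 ✓; |QK| = 56.55 ✓.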